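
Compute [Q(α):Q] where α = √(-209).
[Q(α):Q] = 2

[Q(α):Q] equals the degree of the minimal polynomial of α. Here α^2 = -209 and x^2 + 209 is irreducible (d = -209 is squarefree, ≠ 1, hence not a square), so deg(m_α) = 2. Thus [Q(α):Q] = 2.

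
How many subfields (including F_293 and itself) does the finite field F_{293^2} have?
F_{293^2} has 2 subfields

The subfields of F_{p^n} are exactly the fields F_{p^d} for d | n (each is the fixed field of the unique index-d subgroup of Gal(F_{p^n}/F_p) ≅ Z/nZ). The divisors of n = 2 are {1, 2}, giving 2 subfields: F_{293^1}, F_{293^2}.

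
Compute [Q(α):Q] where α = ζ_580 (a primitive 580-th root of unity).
[Q(α):Q] = 224

The minimal polynomial of ζ_580 over Q is the 580-th cyclotomic polynomial Φ_580(x), which is irreducible over Q and has degree φ(580) = 224. Hence [Q(α):Q] = φ(580) = 224.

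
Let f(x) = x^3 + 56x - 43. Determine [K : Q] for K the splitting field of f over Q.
[K : Q] = 6

By the rational root test, any rational root of the monic integer polynomial f(x) = x^3 + 56x - 43 must be an integer dividing the constant term -43, i.e. one of ±{1, 43}. Evaluating: f(1) = 14, f(-1) = -100, f(43) = 81872, f(-43) = -81958; none is 0, so f has no rational root and is therefore irreducible over Q (a cubic with no linear factor over a field is irreducible). For an irreducible cubic, the Galois group is A_3 or S_3 according as the discriminant disc(f) = -4a^3 - 27b^2 = -4·(56)^3 - 27·(-43)^2 = -752387 is or is not a square in Q. Here disc(f) = -752387 is not a perfect square in Q, so the Galois group of f over Q is not contained in A_3 and must be all of S_3. The splitting field has degree |S_3| = 6 over Q, so [K : Q] = 6.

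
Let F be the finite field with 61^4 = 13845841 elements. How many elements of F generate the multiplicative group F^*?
There are φ(13845840) = 3571200 primitive elements

F_q^* is cyclic of order q - 1 = 13845840. A cyclic group of order m has exactly φ(m) generators. Here m = 13845840 = 2^4 · 3 · 5 · 31 · 1861, so the number of primitive elements is φ(13845840) = 3571200.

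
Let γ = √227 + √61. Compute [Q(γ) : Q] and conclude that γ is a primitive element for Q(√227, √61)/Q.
[Q(γ) : Q] = 4 (equivalently, Q(γ) = Q(√227, √61))

Obviously Q(γ) ⊆ Q(√227, √61), and [Q(√227, √61):Q] = 4 (since 227, 61 are distinct squarefree integers > 1 with 13847 not a perfect square). To show equality we compute the minimal polynomial of γ. From γ = √227 + √61: γ^2 = 227 + 2√(13847) + 61 = 288 + 2√(13847), so γ^2 - 288 = 2√(13847); squaring, (γ^2 - 288)^2 = 4·13847, i.e. γ^4 - 576γ^2 + 82944 - 55388 = 0, i.e. γ^4 - 576γ^2 + 27556 = 0. So γ is a root of x^4 - 576x^2 + 27556. This polynomial is irreducible over Q: it has no rational root (each ±√227 ± √61 is irrational), and any factorization into two quadratics over Q would force √(13847) ∈ Q (pairing opposite roots) or √227, √61 ∈ Q (other pairings), all impossible. Hence [Q(γ):Q] = 4 = [Q(√227, √61):Q], so Q(γ) = Q(√227, √61).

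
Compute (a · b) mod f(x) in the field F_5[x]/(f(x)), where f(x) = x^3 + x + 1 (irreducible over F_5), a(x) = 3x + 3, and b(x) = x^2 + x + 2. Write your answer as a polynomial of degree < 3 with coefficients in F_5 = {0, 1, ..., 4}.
a · b ≡ x^2 + x + 3 (mod f(x))

Multiply in F_5[x]: a(x)·b(x) = (3x + 3)·(x^2 + x + 2) = 3x^3 + x^2 + 4x + 1. This has degree ≥ 3, so divide by f(x) over F_5: 3x^3 + x^2 + 4x + 1 = (3)·(x^3 + x + 1) + (x^2 + x + 3). Hence a·b ≡ x^2 + x + 3 (mod f). (F_5[x]/(f) is a field with 5^3 = 125 elements since f is irreducible of degree 3.)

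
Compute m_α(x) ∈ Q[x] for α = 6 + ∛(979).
m_α(x) = x^3 - 18x^2 + 108x - 1195

Set β = α - 6 = ∛(979), so β^3 = 979. Then (α - 6)^3 - 979 = 0, i.e. α is a root of g(x) = (x - 6)^3 - 979 = x^3 - 18x^2 + 108x - 1195. Since g(x) = h(x - 6) where h(x) = x^3 - 979, and h is irreducible over Q (because 979 is not a perfect cube, so h has no rational root, and a monic cubic with no rational root is irreducible), g is also irreducible (irreducibility is preserved under the substitution x → x - 6). Hence m_α(x) = x^3 - 18x^2 + 108x - 1195.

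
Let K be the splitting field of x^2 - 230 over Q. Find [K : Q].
[K : Q] = 2

f(x) = x^2 - 230 factors as (x - √230)(x + √230). The splitting field is K = Q(√230). Since 230 is squarefree and > 1, it is not a perfect square, so x^2 - 230 is irreducible over Q and [Q(√230) : Q] = 2. Hence [K : Q] = 2.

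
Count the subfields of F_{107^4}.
F_{107^4} has 3 subfields

The subfields of F_{p^n} are exactly the fields F_{p^d} for d | n (each is the fixed field of the unique index-d subgroup of Gal(F_{p^n}/F_p) ≅ Z/nZ). The divisors of n = 4 are {1, 2, 4}, giving 3 subfields: F_{107^1}, F_{107^2}, F_{107^4}.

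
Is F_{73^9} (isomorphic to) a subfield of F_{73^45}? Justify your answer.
Yes: F_{73^9} is a subfield of F_{73^45}

F_{p^m} embeds in F_{p^n} iff m | n (since F_{p^n} is the splitting field of x^(p^n) - x, and F_{p^m} ⊂ F_{p^n} forces p^n to be a power of p^m, i.e. m | n; conversely if m | n then every root of x^(p^m) - x is a root of x^(p^n) - x). Here 9 | 45 (since 45 = 5·9), so F_{73^9} is a subfield of F_{73^45}, and [F_{73^45} : F_{73^9}] = 45/9 = 5.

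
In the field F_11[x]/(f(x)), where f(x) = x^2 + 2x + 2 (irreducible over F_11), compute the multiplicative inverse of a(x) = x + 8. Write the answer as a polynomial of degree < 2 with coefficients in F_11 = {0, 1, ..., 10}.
a(x)^(-1) ≡ 9x + 1 (mod f(x))

Since f is irreducible over F_11, F_11[x]/(f) is a field and a(x) ≠ 0 has an inverse. Apply the extended Euclidean algorithm to f(x) and a(x) in F_11[x]: f(x) = (x + 5)·a(x) + (6). The last nonzero remainder is the constant 6 = gcd(f, a) in F_11. Back-substituting through the division chain expresses 6 = s(x)·a(x) + t(x)·f(x) with s(x) ≡ 10x + 6 (mod f), so (10x + 6)·a(x) ≡ 6 (mod f). Multiplying by 6^(-1) ≡ 2 in F_11 gives a(x)^(-1) ≡ 2·(10x + 6) ≡ 9x + 1 (mod f). Check: (x + 8)·(9x + 1) = 9x^2 + 7x + 8 ≡ 1 (mod x^2 + 2x + 2).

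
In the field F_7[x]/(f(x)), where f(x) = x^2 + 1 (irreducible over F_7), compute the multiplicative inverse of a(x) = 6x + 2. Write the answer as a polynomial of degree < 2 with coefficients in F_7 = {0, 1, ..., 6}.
a(x)^(-1) ≡ 3x + 6 (mod f(x))

Since f is irreducible over F_7, F_7[x]/(f) is a field and a(x) ≠ 0 has an inverse. Apply the extended Euclidean algorithm to f(x) and a(x) in F_7[x]: f(x) = (6x + 5)·a(x) + (5). The last nonzero remainder is the constant 5 = gcd(f, a) in F_7. Back-substituting through the division chain expresses 5 = s(x)·a(x) + t(x)·f(x) with s(x) ≡ x + 2 (mod f), so (x + 2)·a(x) ≡ 5 (mod f). Multiplying by 5^(-1) ≡ 3 in F_7 gives a(x)^(-1) ≡ 3·(x + 2) ≡ 3x + 6 (mod f). Check: (6x + 2)·(3x + 6) = 4x^2 + 5 ≡ 1 (mod x^2 + 1).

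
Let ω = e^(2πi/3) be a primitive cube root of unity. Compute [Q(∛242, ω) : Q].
[Q(∛242, ω) : Q] = 6

[Q(∛242):Q] = 3 (min poly x^3 - 242, irreducible since 242 is not a perfect cube). [Q(ω):Q] = 2 (min poly x^2 + x + 1). Since Q(∛242) ⊂ R and ω ∉ R, we have ω ∉ Q(∛242), so x^2 + x + 1 remains irreducible over Q(∛242) and [Q(∛242, ω) : Q(∛242)] = 2. By the tower law, [Q(∛242, ω) : Q] = 3 · 2 = 6. (In fact Q(∛242, ω) is the splitting field of x^3 - 242 over Q.)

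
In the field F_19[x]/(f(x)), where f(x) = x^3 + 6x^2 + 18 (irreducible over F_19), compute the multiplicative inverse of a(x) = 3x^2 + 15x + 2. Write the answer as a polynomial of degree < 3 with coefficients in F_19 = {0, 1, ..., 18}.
a(x)^(-1) ≡ 5x^2 + 14x + 6 (mod f(x))

Since f is irreducible over F_19, F_19[x]/(f) is a field and a(x) ≠ 0 has an inverse. Apply the extended Euclidean algorithm to f(x) and a(x) in F_19[x]: f(x) = (13x + 13)·a(x) + (7x + 11);  a(x) = (14x + 10)·(7x + 11) + (6). The last nonzero remainder is the constant 6 = gcd(f, a) in F_19. Back-substituting through the division chain expresses 6 = s(x)·a(x) + t(x)·f(x) with s(x) ≡ 11x^2 + 8x + 17 (mod f), so (11x^2 + 8x + 17)·a(x) ≡ 6 (mod f). Multiplying by 6^(-1) ≡ 16 in F_19 gives a(x)^(-1) ≡ 16·(11x^2 + 8x + 17) ≡ 5x^2 + 14x + 6 (mod f). Check: (3x^2 + 15x + 2)·(5x^2 + 14x + 6) = 15x^4 + 3x^3 + 10x^2 + 4x + 12 ≡ 1 (mod x^3 + 6x^2 + 18).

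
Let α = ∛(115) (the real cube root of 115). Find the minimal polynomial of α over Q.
m_α(x) = x^3 - 115

α satisfies α^3 = 115, so x^3 - 115 annihilates α. By the rational root test, a rational root p/q (in lowest terms) of x^3 - 115 would satisfy p^3 = 115 q^3, forcing q = 1 and p^3 = 115; but 115 is not a perfect cube, contradiction. A monic cubic over Q with no rational root is irreducible (any nontrivial factorization would include a linear factor). Hence x^3 - 115 is the minimal polynomial of α, and in particular [Q(α):Q] = 3.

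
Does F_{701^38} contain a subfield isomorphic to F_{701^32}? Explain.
No: F_{701^32} is not a subfield of F_{701^38}

F_{p^m} embeds in F_{p^n} iff m | n. Here 32 ∤ 38 (since 38 = 1·32 + 6 with remainder 6 ≠ 0), so F_{701^32} is not a subfield of F_{701^38}. Equivalently: if it were, the tower law would give 32 = [F_{701^32}:F_701] dividing [F_{701^38}:F_701] = 38, contradiction.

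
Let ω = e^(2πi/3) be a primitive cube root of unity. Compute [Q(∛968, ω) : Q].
[Q(∛968, ω) : Q] = 6

[Q(∛968):Q] = 3 (min poly x^3 - 968, irreducible since 968 is not a perfect cube). [Q(ω):Q] = 2 (min poly x^2 + x + 1). Since Q(∛968) ⊂ R and ω ∉ R, we have ω ∉ Q(∛968), so x^2 + x + 1 remains irreducible over Q(∛968) and [Q(∛968, ω) : Q(∛968)] = 2. By the tower law, [Q(∛968, ω) : Q] = 3 · 2 = 6. (In fact Q(∛968, ω) is the splitting field of x^3 - 968 over Q.)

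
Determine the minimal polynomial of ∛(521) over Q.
m_α(x) = x^3 - 521

α satisfies α^3 = 521, so x^3 - 521 annihilates α. By the rational root test, a rational root p/q (in lowest terms) of x^3 - 521 would satisfy p^3 = 521 q^3, forcing q = 1 and p^3 = 521; but 521 is not a perfect cube, contradiction. A monic cubic over Q with no rational root is irreducible (any nontrivial factorization would include a linear factor). Hence x^3 - 521 is the minimal polynomial of α, and in particular [Q(α):Q] = 3.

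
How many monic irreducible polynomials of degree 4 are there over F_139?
There are 93320430 monic irreducible polynomials of degree 4 over F_139

Each element of F_{139^4} that lies in no proper subfield is a root of exactly one monic irreducible of degree 4 over F_139, and each such polynomial has 4 distinct roots in F_{139^4}. By Möbius inversion the count is N_139(4) = (1/4) Σ_{d|4} μ(4/d) · 139^d = (1/4)(μ(4)·139^1 + μ(2)·139^2 + μ(1)·139^4) = 373281720/4 = 93320430.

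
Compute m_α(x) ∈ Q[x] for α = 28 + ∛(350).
m_α(x) = x^3 - 84x^2 + 2352x - 22302

Set β = α - 28 = ∛(350), so β^3 = 350. Then (α - 28)^3 - 350 = 0, i.e. α is a root of g(x) = (x - 28)^3 - 350 = x^3 - 84x^2 + 2352x - 22302. Since g(x) = h(x - 28) where h(x) = x^3 - 350, and h is irreducible over Q (because 350 is not a perfect cube, so h has no rational root, and a monic cubic with no rational root is irreducible), g is also irreducible (irreducibility is preserved under the substitution x → x - 28). Hence m_α(x) = x^3 - 84x^2 + 2352x - 22302.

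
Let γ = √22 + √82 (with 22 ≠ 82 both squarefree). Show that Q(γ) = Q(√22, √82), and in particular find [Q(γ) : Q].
[Q(γ) : Q] = 4 (equivalently, Q(γ) = Q(√22, √82))

Obviously Q(γ) ⊆ Q(√22, √82), and [Q(√22, √82):Q] = 4 (since 22, 82 are distinct squarefree integers > 1 with 1804 not a perfect square). To show equality we compute the minimal polynomial of γ. From γ = √22 + √82: γ^2 = 22 + 2√(1804) + 82 = 104 + 2√(1804), so γ^2 - 104 = 2√(1804); squaring, (γ^2 - 104)^2 = 4·1804, i.e. γ^4 - 208γ^2 + 10816 - 7216 = 0, i.e. γ^4 - 208γ^2 + 3600 = 0. So γ is a root of x^4 - 208x^2 + 3600. This polynomial is irreducible over Q: it has no rational root (each ±√22 ± √82 is irrational), and any factorization into two quadratics over Q would force √(1804) ∈ Q (pairing opposite roots) or √22, √82 ∈ Q (other pairings), all impossible. Hence [Q(γ):Q] = 4 = [Q(√22, √82):Q], so Q(γ) = Q(√22, √82).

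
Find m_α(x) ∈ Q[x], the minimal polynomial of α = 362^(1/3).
m_α(x) = x^3 - 362

α satisfies α^3 = 362, so x^3 - 362 annihilates α. By the rational root test, a rational root p/q (in lowest terms) of x^3 - 362 would satisfy p^3 = 362 q^3, forcing q = 1 and p^3 = 362; but 362 is not a perfect cube, contradiction. A monic cubic over Q with no rational root is irreducible (any nontrivial factorization would include a linear factor). Hence x^3 - 362 is the minimal polynomial of α, and in particular [Q(α):Q] = 3.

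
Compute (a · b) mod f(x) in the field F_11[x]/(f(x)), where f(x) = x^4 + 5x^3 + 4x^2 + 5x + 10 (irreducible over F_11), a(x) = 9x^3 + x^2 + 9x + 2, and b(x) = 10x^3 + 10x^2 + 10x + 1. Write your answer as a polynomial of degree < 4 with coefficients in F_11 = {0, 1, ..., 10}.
a · b ≡ 10x^3 + 9x^2 + 7x + 9 (mod f(x))

Multiply in F_11[x]: a(x)·b(x) = (9x^3 + x^2 + 9x + 2)·(10x^3 + 10x^2 + 10x + 1) = 2x^6 + x^5 + 3x^4 + 8x^3 + x^2 + 7x + 2. This has degree ≥ 4, so divide by f(x) over F_11: 2x^6 + x^5 + 3x^4 + 8x^3 + x^2 + 7x + 2 = (2x^2 + 2x + 7)·(x^4 + 5x^3 + 4x^2 + 5x + 10) + (10x^3 + 9x^2 + 7x + 9). Hence a·b ≡ 10x^3 + 9x^2 + 7x + 9 (mod f). (F_11[x]/(f) is a field with 11^4 = 14641 elements since f is irreducible of degree 4.)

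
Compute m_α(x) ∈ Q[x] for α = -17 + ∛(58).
m_α(x) = x^3 + 51x^2 + 867x + 4855

Set β = α + 17 = ∛(58), so β^3 = 58. Then (α + 17)^3 - 58 = 0, i.e. α is a root of g(x) = (x + 17)^3 - 58 = x^3 + 51x^2 + 867x + 4855. Since g(x) = h(x + 17) where h(x) = x^3 - 58, and h is irreducible over Q (because 58 is not a perfect cube, so h has no rational root, and a monic cubic with no rational root is irreducible), g is also irreducible (irreducibility is preserved under the substitution x → x + 17). Hence m_α(x) = x^3 + 51x^2 + 867x + 4855.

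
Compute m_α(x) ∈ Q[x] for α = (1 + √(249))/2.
m_α(x) = x^2 - x - 62

From 2α - 1 = √(249), squaring gives (2α - 1)^2 = 249, i.e. 4α^2 - 4α + 1 = 249, so α^2 - α + (1 - 249)/4 = 0. Since 249 ≡ 1 (mod 4), (1 - 249)/4 = -62 ∈ Z. The polynomial x^2 - x - 62 has discriminant 1 - 4·(-62) = 249, which is not a perfect square in Q (d = 249 is squarefree and ≠ 1), so x^2 - x - 62 is irreducible over Q. It is the minimal polynomial of α.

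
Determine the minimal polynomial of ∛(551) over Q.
m_α(x) = x^3 - 551

α satisfies α^3 = 551, so x^3 - 551 annihilates α. By the rational root test, a rational root p/q (in lowest terms) of x^3 - 551 would satisfy p^3 = 551 q^3, forcing q = 1 and p^3 = 551; but 551 is not a perfect cube, contradiction. A monic cubic over Q with no rational root is irreducible (any nontrivial factorization would include a linear factor). Hence x^3 - 551 is the minimal polynomial of α, and in particular [Q(α):Q] = 3.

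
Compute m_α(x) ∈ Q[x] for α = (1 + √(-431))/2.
m_α(x) = x^2 - x + 108

From 2α - 1 = √(-431), squaring gives (2α - 1)^2 = -431, i.e. 4α^2 - 4α + 1 = -431, so α^2 - α + (1 + 431)/4 = 0. Since -431 ≡ 1 (mod 4), (1 + 431)/4 = 108 ∈ Z. The polynomial x^2 - x + 108 has discriminant 1 - 4·(108) = -431, which is not a perfect square in Q (d = -431 is squarefree and ≠ 1), so x^2 - x + 108 is irreducible over Q. It is the minimal polynomial of α.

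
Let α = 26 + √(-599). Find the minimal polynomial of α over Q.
m_α(x) = x^2 - 52x + 1275

From α - 26 = √(-599), squaring gives (α - 26)^2 = -599, i.e. α^2 - 52α + 676 = -599, so α^2 - 52α + 1275 = 0. The discriminant of x^2 - 52x + 1275 is (-52)^2 - 4·(1275) = 2704 - 5100 = -2396, and 4·(-599) is not a perfect square in Q since -599 is squarefree and ≠ 1. Hence x^2 - 52x + 1275 is irreducible over Q and is the minimal polynomial of α.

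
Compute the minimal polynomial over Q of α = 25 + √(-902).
m_α(x) = x^2 - 50x + 1527

From α - 25 = √(-902), squaring gives (α - 25)^2 = -902, i.e. α^2 - 50α + 625 = -902, so α^2 - 50α + 1527 = 0. The discriminant of x^2 - 50x + 1527 is (-50)^2 - 4·(1527) = 2500 - 6108 = -3608, and 4·(-902) is not a perfect square in Q since -902 is squarefree and ≠ 1. Hence x^2 - 50x + 1527 is irreducible over Q and is the minimal polynomial of α.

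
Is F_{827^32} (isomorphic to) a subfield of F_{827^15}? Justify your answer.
No: F_{827^32} is not a subfield of F_{827^15}

F_{p^m} embeds in F_{p^n} iff m | n. Here 32 ∤ 15 (since 15 = 0·32 + 15 with remainder 15 ≠ 0), so F_{827^32} is not a subfield of F_{827^15}. Equivalently: if it were, the tower law would give 32 = [F_{827^32}:F_827] dividing [F_{827^15}:F_827] = 15, contradiction.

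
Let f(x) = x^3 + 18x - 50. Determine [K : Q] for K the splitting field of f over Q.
[K : Q] = 6

By the rational root test, any rational root of the monic integer polynomial f(x) = x^3 + 18x - 50 must be an integer dividing the constant term -50, i.e. one of ±{1, 2, 5, 10, 25, 50}. Evaluating: f(1) = -31, f(-1) = -69, f(2) = -6, f(-2) = -94, f(5) = 165, f(-5) = -265, f(10) = 1130, f(-10) = -1230, f(25) = 16025, f(-25) = -16125, f(50) = 125850, f(-50) = -125950; none is 0, so f has no rational root and is therefore irreducible over Q (a cubic with no linear factor over a field is irreducible). For an irreducible cubic, the Galois group is A_3 or S_3 according as the discriminant disc(f) = -4a^3 - 27b^2 = -4·(18)^3 - 27·(-50)^2 = -90828 is or is not a square in Q. Here disc(f) = -90828 is not a perfect square in Q, so the Galois group of f over Q is not contained in A_3 and must be all of S_3. The splitting field has degree |S_3| = 6 over Q, so [K : Q] = 6.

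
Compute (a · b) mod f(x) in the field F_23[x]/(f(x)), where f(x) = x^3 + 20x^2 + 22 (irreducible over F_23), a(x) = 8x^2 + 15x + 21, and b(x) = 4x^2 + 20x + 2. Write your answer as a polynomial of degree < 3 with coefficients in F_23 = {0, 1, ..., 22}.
a · b ≡ 14x^2 + 22x + 13 (mod f(x))

Multiply in F_23[x]: a(x)·b(x) = (8x^2 + 15x + 21)·(4x^2 + 20x + 2) = 9x^4 + 13x^3 + 9x^2 + 13x + 19. This has degree ≥ 3, so divide by f(x) over F_23: 9x^4 + 13x^3 + 9x^2 + 13x + 19 = (9x + 17)·(x^3 + 20x^2 + 22) + (14x^2 + 22x + 13). Hence a·b ≡ 14x^2 + 22x + 13 (mod f). (F_23[x]/(f) is a field with 23^3 = 12167 elements since f is irreducible of degree 3.)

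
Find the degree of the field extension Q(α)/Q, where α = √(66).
[Q(α):Q] = 2

[Q(α):Q] equals the degree of the minimal polynomial of α. Here α^2 = 66 and x^2 - 66 is irreducible (d = 66 is squarefree, ≠ 1, hence not a square), so deg(m_α) = 2. Thus [Q(α):Q] = 2.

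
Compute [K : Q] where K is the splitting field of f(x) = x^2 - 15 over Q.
[K : Q] = 2

f(x) = x^2 - 15 factors as (x - √15)(x + √15). The splitting field is K = Q(√15). Since 15 is squarefree and > 1, it is not a perfect square, so x^2 - 15 is irreducible over Q and [Q(√15) : Q] = 2. Hence [K : Q] = 2.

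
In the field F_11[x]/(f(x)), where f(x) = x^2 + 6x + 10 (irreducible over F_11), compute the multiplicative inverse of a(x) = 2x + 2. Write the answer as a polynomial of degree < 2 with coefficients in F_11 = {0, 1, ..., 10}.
a(x)^(-1) ≡ x + 5 (mod f(x))

Since f is irreducible over F_11, F_11[x]/(f) is a field and a(x) ≠ 0 has an inverse. Apply the extended Euclidean algorithm to f(x) and a(x) in F_11[x]: f(x) = (6x + 8)·a(x) + (5). The last nonzero remainder is the constant 5 = gcd(f, a) in F_11. Back-substituting through the division chain expresses 5 = s(x)·a(x) + t(x)·f(x) with s(x) ≡ 5x + 3 (mod f), so (5x + 3)·a(x) ≡ 5 (mod f). Multiplying by 5^(-1) ≡ 9 in F_11 gives a(x)^(-1) ≡ 9·(5x + 3) ≡ x + 5 (mod f). Check: (2x + 2)·(x + 5) = 2x^2 + x + 10 ≡ 1 (mod x^2 + 6x + 10).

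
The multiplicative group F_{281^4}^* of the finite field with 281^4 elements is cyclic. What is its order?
|F_{281^4}^*| = 6234839520

F_{281^4} has 281^4 = 6234839521 elements; its multiplicative group consists of all nonzero elements, so |F_{281^4}^*| = 6234839521 - 1 = 6234839520. (It is cyclic since any finite subgroup of the multiplicative group of a field is cyclic.)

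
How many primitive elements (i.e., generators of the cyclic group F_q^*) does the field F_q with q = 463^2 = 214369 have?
There are φ(214368) = 53760 primitive elements

F_q^* is cyclic of order q - 1 = 214368. A cyclic group of order m has exactly φ(m) generators. Here m = 214368 = 2^5 · 3 · 7 · 11 · 29, so the number of primitive elements is φ(214368) = 53760.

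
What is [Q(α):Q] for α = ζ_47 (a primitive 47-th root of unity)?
[Q(α):Q] = 46

The minimal polynomial of ζ_47 over Q is the 47-th cyclotomic polynomial Φ_47(x), which is irreducible over Q and has degree φ(47) = 46. Hence [Q(α):Q] = φ(47) = 46.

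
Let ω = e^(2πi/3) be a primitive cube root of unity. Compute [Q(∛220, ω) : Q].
[Q(∛220, ω) : Q] = 6

[Q(∛220):Q] = 3 (min poly x^3 - 220, irreducible since 220 is not a perfect cube). [Q(ω):Q] = 2 (min poly x^2 + x + 1). Since Q(∛220) ⊂ R and ω ∉ R, we have ω ∉ Q(∛220), so x^2 + x + 1 remains irreducible over Q(∛220) and [Q(∛220, ω) : Q(∛220)] = 2. By the tower law, [Q(∛220, ω) : Q] = 3 · 2 = 6. (In fact Q(∛220, ω) is the splitting field of x^3 - 220 over Q.)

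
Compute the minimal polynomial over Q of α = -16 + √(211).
m_α(x) = x^2 + 32x + 45

From α + 16 = √(211), squaring gives (α + 16)^2 = 211, i.e. α^2 + 32α + 256 = 211, so α^2 + 32α + 45 = 0. The discriminant of x^2 + 32x + 45 is (32)^2 - 4·(45) = 1024 - 180 = 844, and 4·(211) is not a perfect square in Q since 211 is squarefree and ≠ 1. Hence x^2 + 32x + 45 is irreducible over Q and is the minimal polynomial of α.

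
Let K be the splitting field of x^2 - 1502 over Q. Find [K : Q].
[K : Q] = 2

f(x) = x^2 - 1502 factors as (x - √1502)(x + √1502). The splitting field is K = Q(√1502). Since 1502 is squarefree and > 1, it is not a perfect square, so x^2 - 1502 is irreducible over Q and [Q(√1502) : Q] = 2. Hence [K : Q] = 2.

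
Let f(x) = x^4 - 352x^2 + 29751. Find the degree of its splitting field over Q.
[K : Q] = 4

Solving the quadratic in x^2: x^2 = (352 ± √(352^2 - 4·29751))/2 = (352 ± √4900)/2 = (352 ± 70)/2, giving x^2 = 211 or x^2 = 141. So f(x) = (x^2 - 211)(x^2 - 141) and the roots of f are ±√211, ±√141. Hence the splitting field is K = Q(√211, √141). Since 211 and 141 are distinct squarefree integers > 1, their product 29751 is not a perfect square, so √141 ∉ Q(√211). By the tower law [K:Q] = [Q(√211,√141):Q(√211)] · [Q(√211):Q] = 2 · 2 = 4.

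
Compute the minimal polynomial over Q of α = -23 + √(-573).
m_α(x) = x^2 + 46x + 1102

From α + 23 = √(-573), squaring gives (α + 23)^2 = -573, i.e. α^2 + 46α + 529 = -573, so α^2 + 46α + 1102 = 0. The discriminant of x^2 + 46x + 1102 is (46)^2 - 4·(1102) = 2116 - 4408 = -2292, and 4·(-573) is not a perfect square in Q since -573 is squarefree and ≠ 1. Hence x^2 + 46x + 1102 is irreducible over Q and is the minimal polynomial of α.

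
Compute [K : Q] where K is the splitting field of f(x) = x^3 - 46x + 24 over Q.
[K : Q] = 6

By the rational root test, any rational root of the monic integer polynomial f(x) = x^3 - 46x + 24 must be an integer dividing the constant term 24, i.e. one of ±{1, 2, 3, 4, 6, 8, 12, 24}. Evaluating: f(1) = -21, f(-1) = 69, f(2) = -60, f(-2) = 108, f(3) = -87, f(-3) = 135, f(4) = -96, f(-4) = 144, f(6) = -36, f(-6) = 84, f(8) = 168, f(-8) = -120, f(12) = 1200, f(-12) = -1152, f(24) = 12744, f(-24) = -12696; none is 0, so f has no rational root and is therefore irreducible over Q (a cubic with no linear factor over a field is irreducible). For an irreducible cubic, the Galois group is A_3 or S_3 according as the discriminant disc(f) = -4a^3 - 27b^2 = -4·(-46)^3 - 27·(24)^2 = 373792 is or is not a square in Q. Here disc(f) = 373792 is not a perfect square in Q, so the Galois group of f over Q is not contained in A_3 and must be all of S_3. The splitting field has degree |S_3| = 6 over Q, so [K : Q] = 6.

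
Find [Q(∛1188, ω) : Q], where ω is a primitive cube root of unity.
[Q(∛1188, ω) : Q] = 6

[Q(∛1188):Q] = 3 (min poly x^3 - 1188, irreducible since 1188 is not a perfect cube). [Q(ω):Q] = 2 (min poly x^2 + x + 1). Since Q(∛1188) ⊂ R and ω ∉ R, we have ω ∉ Q(∛1188), so x^2 + x + 1 remains irreducible over Q(∛1188) and [Q(∛1188, ω) : Q(∛1188)] = 2. By the tower law, [Q(∛1188, ω) : Q] = 3 · 2 = 6. (In fact Q(∛1188, ω) is the splitting field of x^3 - 1188 over Q.)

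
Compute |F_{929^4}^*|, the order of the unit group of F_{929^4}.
|F_{929^4}^*| = 744839767680

F_{929^4} has 929^4 = 744839767681 elements; its multiplicative group consists of all nonzero elements, so |F_{929^4}^*| = 744839767681 - 1 = 744839767680. (It is cyclic since any finite subgroup of the multiplicative group of a field is cyclic.)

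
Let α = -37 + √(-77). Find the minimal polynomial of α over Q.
m_α(x) = x^2 + 74x + 1446

From α + 37 = √(-77), squaring gives (α + 37)^2 = -77, i.e. α^2 + 74α + 1369 = -77, so α^2 + 74α + 1446 = 0. The discriminant of x^2 + 74x + 1446 is (74)^2 - 4·(1446) = 5476 - 5784 = -308, and 4·(-77) is not a perfect square in Q since -77 is squarefree and ≠ 1. Hence x^2 + 74x + 1446 is irreducible over Q and is the minimal polynomial of α.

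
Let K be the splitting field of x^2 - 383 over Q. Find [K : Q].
[K : Q] = 2

f(x) = x^2 - 383 factors as (x - √383)(x + √383). The splitting field is K = Q(√383). Since 383 is squarefree and > 1, it is not a perfect square, so x^2 - 383 is irreducible over Q and [Q(√383) : Q] = 2. Hence [K : Q] = 2.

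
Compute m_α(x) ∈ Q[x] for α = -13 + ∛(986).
m_α(x) = x^3 + 39x^2 + 507x + 1211

Set β = α + 13 = ∛(986), so β^3 = 986. Then (α + 13)^3 - 986 = 0, i.e. α is a root of g(x) = (x + 13)^3 - 986 = x^3 + 39x^2 + 507x + 1211. Since g(x) = h(x + 13) where h(x) = x^3 - 986, and h is irreducible over Q (because 986 is not a perfect cube, so h has no rational root, and a monic cubic with no rational root is irreducible), g is also irreducible (irreducibility is preserved under the substitution x → x + 13). Hence m_α(x) = x^3 + 39x^2 + 507x + 1211.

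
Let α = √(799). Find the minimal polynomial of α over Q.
m_α(x) = x^2 - 799

α satisfies α^2 - 799 = 0, so x^2 - 799 annihilates α. Since d = 799 is squarefree and ≠ 1, it is not a perfect square in Q, so x^2 - 799 has no rational root and is therefore irreducible over Q (a degree-2 polynomial over a field is irreducible iff it has no root). Hence m_α(x) = x^2 - 799.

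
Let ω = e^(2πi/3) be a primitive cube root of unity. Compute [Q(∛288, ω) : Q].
[Q(∛288, ω) : Q] = 6

[Q(∛288):Q] = 3 (min poly x^3 - 288, irreducible since 288 is not a perfect cube). [Q(ω):Q] = 2 (min poly x^2 + x + 1). Since Q(∛288) ⊂ R and ω ∉ R, we have ω ∉ Q(∛288), so x^2 + x + 1 remains irreducible over Q(∛288) and [Q(∛288, ω) : Q(∛288)] = 2. By the tower law, [Q(∛288, ω) : Q] = 3 · 2 = 6. (In fact Q(∛288, ω) is the splitting field of x^3 - 288 over Q.)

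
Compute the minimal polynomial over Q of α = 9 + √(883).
m_α(x) = x^2 - 18x - 802

From α - 9 = √(883), squaring gives (α - 9)^2 = 883, i.e. α^2 - 18α + 81 = 883, so α^2 - 18α - 802 = 0. The discriminant of x^2 - 18x - 802 is (-18)^2 - 4·(-802) = 324 + 3208 = 3532, and 4·(883) is not a perfect square in Q since 883 is squarefree and ≠ 1. Hence x^2 - 18x - 802 is irreducible over Q and is the minimal polynomial of α.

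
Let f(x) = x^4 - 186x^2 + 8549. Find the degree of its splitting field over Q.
[K : Q] = 4

Solving the quadratic in x^2: x^2 = (186 ± √(186^2 - 4·8549))/2 = (186 ± √400)/2 = (186 ± 20)/2, giving x^2 = 103 or x^2 = 83. So f(x) = (x^2 - 103)(x^2 - 83) and the roots of f are ±√103, ±√83. Hence the splitting field is K = Q(√103, √83). Since 103 and 83 are distinct squarefree integers > 1, their product 8549 is not a perfect square, so √83 ∉ Q(√103). By the tower law [K:Q] = [Q(√103,√83):Q(√103)] · [Q(√103):Q] = 2 · 2 = 4.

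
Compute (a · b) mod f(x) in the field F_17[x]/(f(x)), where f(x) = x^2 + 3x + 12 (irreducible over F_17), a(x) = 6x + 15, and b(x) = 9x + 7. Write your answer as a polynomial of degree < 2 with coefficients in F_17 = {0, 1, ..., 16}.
a · b ≡ 15x + 1 (mod f(x))

Multiply in F_17[x]: a(x)·b(x) = (6x + 15)·(9x + 7) = 3x^2 + 7x + 3. This has degree ≥ 2, so divide by f(x) over F_17: 3x^2 + 7x + 3 = (3)·(x^2 + 3x + 12) + (15x + 1). Hence a·b ≡ 15x + 1 (mod f). (F_17[x]/(f) is a field with 17^2 = 289 elements since f is irreducible of degree 2.)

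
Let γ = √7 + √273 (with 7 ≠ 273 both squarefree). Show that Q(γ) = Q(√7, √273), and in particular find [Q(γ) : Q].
[Q(γ) : Q] = 4 (equivalently, Q(γ) = Q(√7, √273))

Obviously Q(γ) ⊆ Q(√7, √273), and [Q(√7, √273):Q] = 4 (since 7, 273 are distinct squarefree integers > 1 with 1911 not a perfect square). To show equality we compute the minimal polynomial of γ. From γ = √7 + √273: γ^2 = 7 + 2√(1911) + 273 = 280 + 2√(1911), so γ^2 - 280 = 2√(1911); squaring, (γ^2 - 280)^2 = 4·1911, i.e. γ^4 - 560γ^2 + 78400 - 7644 = 0, i.e. γ^4 - 560γ^2 + 70756 = 0. So γ is a root of x^4 - 560x^2 + 70756. This polynomial is irreducible over Q: it has no rational root (each ±√7 ± √273 is irrational), and any factorization into two quadratics over Q would force √(1911) ∈ Q (pairing opposite roots) or √7, √273 ∈ Q (other pairings), all impossible. Hence [Q(γ):Q] = 4 = [Q(√7, √273):Q], so Q(γ) = Q(√7, √273).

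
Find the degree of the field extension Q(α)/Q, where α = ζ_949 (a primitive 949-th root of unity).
[Q(α):Q] = 864

The minimal polynomial of ζ_949 over Q is the 949-th cyclotomic polynomial Φ_949(x), which is irreducible over Q and has degree φ(949) = 864. Hence [Q(α):Q] = φ(949) = 864.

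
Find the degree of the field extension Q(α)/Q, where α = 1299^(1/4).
[Q(α):Q] = 4

α is a root of x^4 - 1299. By Eisenstein's criterion at the prime p = 3 (which divides the constant term 1299 but p^2 = 9 does not, since 1299 is squarefree), x^4 - 1299 is irreducible over Q. Hence [Q(α):Q] = 4.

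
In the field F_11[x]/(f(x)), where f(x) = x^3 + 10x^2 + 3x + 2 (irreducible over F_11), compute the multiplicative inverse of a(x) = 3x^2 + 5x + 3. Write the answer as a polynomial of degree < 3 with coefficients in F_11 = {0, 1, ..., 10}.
a(x)^(-1) ≡ 9x^2 + 8x + 2 (mod f(x))

Since f is irreducible over F_11, F_11[x]/(f) is a field and a(x) ≠ 0 has an inverse. Apply the extended Euclidean algorithm to f(x) and a(x) in F_11[x]: f(x) = (4x + 4)·a(x) + (4x + 1);  a(x) = (9x + 10)·(4x + 1) + (4). The last nonzero remainder is the constant 4 = gcd(f, a) in F_11. Back-substituting through the division chain expresses 4 = s(x)·a(x) + t(x)·f(x) with s(x) ≡ 3x^2 + 10x + 8 (mod f), so (3x^2 + 10x + 8)·a(x) ≡ 4 (mod f). Multiplying by 4^(-1) ≡ 3 in F_11 gives a(x)^(-1) ≡ 3·(3x^2 + 10x + 8) ≡ 9x^2 + 8x + 2 (mod f). Check: (3x^2 + 5x + 3)·(9x^2 + 8x + 2) = 5x^4 + 3x^3 + 7x^2 + x + 6 ≡ 1 (mod x^3 + 10x^2 + 3x + 2).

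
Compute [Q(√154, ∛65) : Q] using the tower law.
[Q(√154, ∛65) : Q] = 6

Let L = Q(√154, ∛65). Since Q(√154) ⊂ L and [Q(√154):Q] = 2, the tower law gives 2 | [L:Q]. Likewise Q(∛65) ⊂ L with [Q(∛65):Q] = 3 (because 65 is not a perfect cube), so 3 | [L:Q]. As gcd(2,3) = 1, [L:Q] is divisible by 6. Conversely L is generated over Q by √154 and ∛65, so [L:Q] ≤ 2·3 = 6. Therefore [Q(√154, ∛65) : Q] = 6.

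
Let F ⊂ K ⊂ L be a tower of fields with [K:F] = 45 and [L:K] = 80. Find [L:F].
[L:F] = 3600

The tower law says that for any tower of field extensions F ⊂ K ⊂ L with finite degrees, [L:F] = [L:K] · [K:F]. Here this gives [L:F] = 80 · 45 = 3600.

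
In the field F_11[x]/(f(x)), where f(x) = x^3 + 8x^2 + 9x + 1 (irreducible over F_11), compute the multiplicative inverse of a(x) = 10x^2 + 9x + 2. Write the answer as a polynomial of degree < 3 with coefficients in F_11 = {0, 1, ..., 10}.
a(x)^(-1) ≡ 2x^2 + 9x + 2 (mod f(x))

Since f is irreducible over F_11, F_11[x]/(f) is a field and a(x) ≠ 0 has an inverse. Apply the extended Euclidean algorithm to f(x) and a(x) in F_11[x]: f(x) = (10x + 5)·a(x) + (10x + 2);  a(x) = (x + 4)·(10x + 2) + (5). The last nonzero remainder is the constant 5 = gcd(f, a) in F_11. Back-substituting through the division chain expresses 5 = s(x)·a(x) + t(x)·f(x) with s(x) ≡ 10x^2 + x + 10 (mod f), so (10x^2 + x + 10)·a(x) ≡ 5 (mod f). Multiplying by 5^(-1) ≡ 9 in F_11 gives a(x)^(-1) ≡ 9·(10x^2 + x + 10) ≡ 2x^2 + 9x + 2 (mod f). Check: (10x^2 + 9x + 2)·(2x^2 + 9x + 2) = 9x^4 + 9x^3 + 6x^2 + 3x + 4 ≡ 1 (mod x^3 + 8x^2 + 9x + 1).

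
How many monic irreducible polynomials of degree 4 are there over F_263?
There are 1196070348 monic irreducible polynomials of degree 4 over F_263

Each element of F_{263^4} that lies in no proper subfield is a root of exactly one monic irreducible of degree 4 over F_263, and each such polynomial has 4 distinct roots in F_{263^4}. By Möbius inversion the count is N_263(4) = (1/4) Σ_{d|4} μ(4/d) · 263^d = (1/4)(μ(4)·263^1 + μ(2)·263^2 + μ(1)·263^4) = 4784281392/4 = 1196070348.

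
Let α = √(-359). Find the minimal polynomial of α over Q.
m_α(x) = x^2 + 359

α satisfies α^2 + 359 = 0, so x^2 + 359 annihilates α. Since d = -359 is squarefree and ≠ 1, it is not a perfect square in Q, so x^2 + 359 has no rational root and is therefore irreducible over Q (a degree-2 polynomial over a field is irreducible iff it has no root). Hence m_α(x) = x^2 + 359.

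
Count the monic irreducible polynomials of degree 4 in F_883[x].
There are 151978539258 monic irreducible polynomials of degree 4 over F_883

Each element of F_{883^4} that lies in no proper subfield is a root of exactly one monic irreducible of degree 4 over F_883, and each such polynomial has 4 distinct roots in F_{883^4}. By Möbius inversion the count is N_883(4) = (1/4) Σ_{d|4} μ(4/d) · 883^d = (1/4)(μ(4)·883^1 + μ(2)·883^2 + μ(1)·883^4) = 607914157032/4 = 151978539258.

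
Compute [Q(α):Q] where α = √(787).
[Q(α):Q] = 2

[Q(α):Q] equals the degree of the minimal polynomial of α. Here α^2 = 787 and x^2 - 787 is irreducible (d = 787 is squarefree, ≠ 1, hence not a square), so deg(m_α) = 2. Thus [Q(α):Q] = 2.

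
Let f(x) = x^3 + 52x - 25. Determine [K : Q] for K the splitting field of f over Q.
[K : Q] = 6

By the rational root test, any rational root of the monic integer polynomial f(x) = x^3 + 52x - 25 must be an integer dividing the constant term -25, i.e. one of ±{1, 5, 25}. Evaluating: f(1) = 28, f(-1) = -78, f(5) = 360, f(-5) = -410, f(25) = 16900, f(-25) = -16950; none is 0, so f has no rational root and is therefore irreducible over Q (a cubic with no linear factor over a field is irreducible). For an irreducible cubic, the Galois group is A_3 or S_3 according as the discriminant disc(f) = -4a^3 - 27b^2 = -4·(52)^3 - 27·(-25)^2 = -579307 is or is not a square in Q. Here disc(f) = -579307 is not a perfect square in Q, so the Galois group of f over Q is not contained in A_3 and must be all of S_3. The splitting field has degree |S_3| = 6 over Q, so [K : Q] = 6.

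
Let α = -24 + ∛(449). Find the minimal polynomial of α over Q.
m_α(x) = x^3 + 72x^2 + 1728x + 13375

Set β = α + 24 = ∛(449), so β^3 = 449. Then (α + 24)^3 - 449 = 0, i.e. α is a root of g(x) = (x + 24)^3 - 449 = x^3 + 72x^2 + 1728x + 13375. Since g(x) = h(x + 24) where h(x) = x^3 - 449, and h is irreducible over Q (because 449 is not a perfect cube, so h has no rational root, and a monic cubic with no rational root is irreducible), g is also irreducible (irreducibility is preserved under the substitution x → x + 24). Hence m_α(x) = x^3 + 72x^2 + 1728x + 13375.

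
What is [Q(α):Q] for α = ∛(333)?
[Q(α):Q] = 3

The minimal polynomial of α is x^3 - 333, irreducible over Q since 333 is not a perfect cube (so x^3 - 333 has no rational root). Hence [Q(α):Q] = deg(m_α) = 3.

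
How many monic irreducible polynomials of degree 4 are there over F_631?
There are 39632945940 monic irreducible polynomials of degree 4 over F_631

Each element of F_{631^4} that lies in no proper subfield is a root of exactly one monic irreducible of degree 4 over F_631, and each such polynomial has 4 distinct roots in F_{631^4}. By Möbius inversion the count is N_631(4) = (1/4) Σ_{d|4} μ(4/d) · 631^d = (1/4)(μ(4)·631^1 + μ(2)·631^2 + μ(1)·631^4) = 158531783760/4 = 39632945940.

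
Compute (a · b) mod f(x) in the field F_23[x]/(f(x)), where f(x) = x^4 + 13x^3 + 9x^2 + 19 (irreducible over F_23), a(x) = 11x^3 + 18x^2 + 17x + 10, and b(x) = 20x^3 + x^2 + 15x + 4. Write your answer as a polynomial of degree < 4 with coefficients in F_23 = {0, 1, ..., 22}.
a · b ≡ 19x^3 + 14x^2 + 14x + 15 (mod f(x))

Multiply in F_23[x]: a(x)·b(x) = (11x^3 + 18x^2 + 17x + 10)·(20x^3 + x^2 + 15x + 4) = 13x^6 + 3x^5 + 17x^4 + 2x^3 + 15x^2 + 11x + 17. This has degree ≥ 4, so divide by f(x) over F_23: 13x^6 + 3x^5 + 17x^4 + 2x^3 + 15x^2 + 11x + 17 = (13x^2 + 18x + 11)·(x^4 + 13x^3 + 9x^2 + 19) + (19x^3 + 14x^2 + 14x + 15). Hence a·b ≡ 19x^3 + 14x^2 + 14x + 15 (mod f). (F_23[x]/(f) is a field with 23^4 = 279841 elements since f is irreducible of degree 4.)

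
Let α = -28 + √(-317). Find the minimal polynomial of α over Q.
m_α(x) = x^2 + 56x + 1101

From α + 28 = √(-317), squaring gives (α + 28)^2 = -317, i.e. α^2 + 56α + 784 = -317, so α^2 + 56α + 1101 = 0. The discriminant of x^2 + 56x + 1101 is (56)^2 - 4·(1101) = 3136 - 4404 = -1268, and 4·(-317) is not a perfect square in Q since -317 is squarefree and ≠ 1. Hence x^2 + 56x + 1101 is irreducible over Q and is the minimal polynomial of α.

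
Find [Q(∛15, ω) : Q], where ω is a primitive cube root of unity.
[Q(∛15, ω) : Q] = 6

[Q(∛15):Q] = 3 (min poly x^3 - 15, irreducible since 15 is not a perfect cube). [Q(ω):Q] = 2 (min poly x^2 + x + 1). Since Q(∛15) ⊂ R and ω ∉ R, we have ω ∉ Q(∛15), so x^2 + x + 1 remains irreducible over Q(∛15) and [Q(∛15, ω) : Q(∛15)] = 2. By the tower law, [Q(∛15, ω) : Q] = 3 · 2 = 6. (In fact Q(∛15, ω) is the splitting field of x^3 - 15 over Q.)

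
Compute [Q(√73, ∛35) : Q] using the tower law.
[Q(√73, ∛35) : Q] = 6

Let L = Q(√73, ∛35). Since Q(√73) ⊂ L and [Q(√73):Q] = 2, the tower law gives 2 | [L:Q]. Likewise Q(∛35) ⊂ L with [Q(∛35):Q] = 3 (because 35 is not a perfect cube), so 3 | [L:Q]. As gcd(2,3) = 1, [L:Q] is divisible by 6. Conversely L is generated over Q by √73 and ∛35, so [L:Q] ≤ 2·3 = 6. Therefore [Q(√73, ∛35) : Q] = 6.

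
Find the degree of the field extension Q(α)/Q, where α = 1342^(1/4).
[Q(α):Q] = 4

α is a root of x^4 - 1342. By Eisenstein's criterion at the prime p = 2 (which divides the constant term 1342 but p^2 = 4 does not, since 1342 is squarefree), x^4 - 1342 is irreducible over Q. Hence [Q(α):Q] = 4.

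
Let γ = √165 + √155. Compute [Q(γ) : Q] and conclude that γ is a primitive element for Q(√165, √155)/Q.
[Q(γ) : Q] = 4 (equivalently, Q(γ) = Q(√165, √155))

Obviously Q(γ) ⊆ Q(√165, √155), and [Q(√165, √155):Q] = 4 (since 165, 155 are distinct squarefree integers > 1 with 25575 not a perfect square). To show equality we compute the minimal polynomial of γ. From γ = √165 + √155: γ^2 = 165 + 2√(25575) + 155 = 320 + 2√(25575), so γ^2 - 320 = 2√(25575); squaring, (γ^2 - 320)^2 = 4·25575, i.e. γ^4 - 640γ^2 + 102400 - 102300 = 0, i.e. γ^4 - 640γ^2 + 100 = 0. So γ is a root of x^4 - 640x^2 + 100. This polynomial is irreducible over Q: it has no rational root (each ±√165 ± √155 is irrational), and any factorization into two quadratics over Q would force √(25575) ∈ Q (pairing opposite roots) or √165, √155 ∈ Q (other pairings), all impossible. Hence [Q(γ):Q] = 4 = [Q(√165, √155):Q], so Q(γ) = Q(√165, √155).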